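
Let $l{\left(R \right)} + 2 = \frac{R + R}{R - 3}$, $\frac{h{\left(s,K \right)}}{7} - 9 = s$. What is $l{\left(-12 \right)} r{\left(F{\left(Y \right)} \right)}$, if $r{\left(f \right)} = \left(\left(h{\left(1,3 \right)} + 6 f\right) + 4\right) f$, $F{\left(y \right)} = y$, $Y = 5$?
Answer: $-208$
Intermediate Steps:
$h{\left(s,K \right)} = 63 + 7 s$
$l{\left(R \right)} = -2 + \frac{2 R}{-3 + R}$ ($l{\left(R \right)} = -2 + \frac{R + R}{R - 3} = -2 + \frac{2 R}{-3 + R}$)
$r{\left(f \right)} = f \left(74 + 6 f\right)$ ($r{\left(f \right)} = \left(\left(\left(63 + 7 \cdot 1\right) + 6 f\right) + 4\right) f = \left(\left(\left(63 + 7\right) + 6 f\right) + 4\right) f = \left(\left(70 + 6 f\right) + 4\right) f = \left(74 + 6 f\right) f = f \left(74 + 6 f\right)$)
$l{\left(-12 \right)} r{\left(F{\left(Y \right)} \right)} = \frac{6}{-3 - 12} \cdot 2 \cdot 5 \left(37 + 3 \cdot 5\right) = \frac{6}{-15} \cdot 2 \cdot 5 \left(37 + 15\right) = 6 \left(- \frac{1}{15}\right) 2 \cdot 5 \cdot 52 = \left(- \frac{2}{5}\right) 520 = -208$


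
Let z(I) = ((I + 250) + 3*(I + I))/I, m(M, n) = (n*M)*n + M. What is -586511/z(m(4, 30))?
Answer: -1056892822/12739 ≈ -82965.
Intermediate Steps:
m(M, n) = M + M*n² (m(M, n) = (M*n)*n + M = M*n² + M = M + M*n²)
z(I) = (250 + 7*I)/I (z(I) = ((250 + I) + 3*(2*I))/I = ((250 + I) + 6*I)/I = (250 + 7*I)/I)
-586511/z(m(4, 30)) = -586511/(7 + 250/((4*(1 + 30²)))) = -586511/(7 + 250/((4*(1 + 900)))) = -586511/(7 + 250/((4*901))) = -586511/(7 + 250/3604) = -586511/(7 + 250*(1/3604)) = -586511/(7 + 125/1802) = -586511/12739/1802 = -586511*1802/12739 = -1056892822/12739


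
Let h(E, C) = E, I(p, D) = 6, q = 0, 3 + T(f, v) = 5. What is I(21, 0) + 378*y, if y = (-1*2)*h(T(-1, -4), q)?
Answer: -1506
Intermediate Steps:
T(f, v) = 2 (T(f, v) = -3 + 5 = 2)
y = -4 (y = -1*2*2 = -2*2 = -4)
I(21, 0) + 378*y = 6 + 378*(-4) = 6 - 1512 = -1506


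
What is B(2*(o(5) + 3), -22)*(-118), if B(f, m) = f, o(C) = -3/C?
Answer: -2832/5 ≈ -566.40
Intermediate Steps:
B(2*(o(5) + 3), -22)*(-118) = (2*(-3/5 + 3))*(-118) = (2*(-3*⅕ + 3))*(-118) = (2*(-⅗ + 3))*(-118) = (2*(12/5))*(-118) = (24/5)*(-118) = -2832/5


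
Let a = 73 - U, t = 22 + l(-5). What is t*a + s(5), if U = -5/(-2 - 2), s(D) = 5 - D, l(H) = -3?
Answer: 5453/4 ≈ 1363.3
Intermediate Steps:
t = 19 (t = 22 - 3 = 19)
U = 5/4 (U = -5/(-4) = -¼*(-5) = 5/4 ≈ 1.2500)
a = 287/4 (a = 73 - 1*5/4 = 73 - 5/4 = 287/4 ≈ 71.750)
t*a + s(5) = 19*(287/4) + (5 - 1*5) = 5453/4 + (5 - 5) = 5453/4 + 0 = 5453/4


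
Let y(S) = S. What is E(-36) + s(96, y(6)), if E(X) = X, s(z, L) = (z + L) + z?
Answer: 162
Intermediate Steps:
s(z, L) = L + 2*z (s(z, L) = (L + z) + z = L + 2*z)
E(-36) + s(96, y(6)) = -36 + (6 + 2*96) = -36 + (6 + 192) = -36 + 198 = 162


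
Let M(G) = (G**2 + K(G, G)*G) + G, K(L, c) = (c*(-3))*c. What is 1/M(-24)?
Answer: 1/42024 ≈ 2.3796e-5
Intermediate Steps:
K(L, c) = -3*c**2 (K(L, c) = (-3*c)*c = -3*c**2)
M(G) = G + G**2 - 3*G**3 (M(G) = (G**2 + (-3*G**2)*G) + G = (G**2 - 3*G**3) + G = G + G**2 - 3*G**3)
1/M(-24) = 1/(-24*(1 - 24 - 3*(-24)**2)) = 1/(-24*(1 - 24 - 3*576)) = 1/(-24*(1 - 24 - 1728)) = 1/(-24*(-1751)) = 1/42024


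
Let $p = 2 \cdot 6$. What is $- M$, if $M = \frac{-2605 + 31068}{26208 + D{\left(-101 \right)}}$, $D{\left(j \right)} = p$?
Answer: $- \frac{28463}{26220} \approx -1.0855$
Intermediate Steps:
$p = 12$
$D{\left(j \right)} = 12$
$M = \frac{28463}{26220}$ ($M = \frac{-2605 + 31068}{26208 + 12} = \frac{28463}{26220} \approx 1.0855$)
$- M = \left(-1\right) \frac{28463}{26220} = - \frac{28463}{26220}$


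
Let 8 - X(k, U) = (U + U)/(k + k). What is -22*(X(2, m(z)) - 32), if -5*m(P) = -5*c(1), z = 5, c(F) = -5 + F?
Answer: 484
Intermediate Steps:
m(P) = -4 (m(P) = -(-1)*(-5 + 1) = -(-1)*(-4) = -⅕*20 = -4)
X(k, U) = 8 - U/k (X(k, U) = 8 - (U + U)/(k + k) = 8 - 2*U/(2*k) = 8 - 2*U*1/(2*k) = 8 - U/k)
-22*(X(2, m(z)) - 32) = -22*((8 - 1*(-4)/2) - 32) = -22*((8 - 1*(-4)*½) - 32) = -22*((8 + 2) - 32) = -22*(10 - 32) = -22*(-22) = 484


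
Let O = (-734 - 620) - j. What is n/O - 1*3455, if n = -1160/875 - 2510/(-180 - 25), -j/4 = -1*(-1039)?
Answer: -34730225456/10052175 ≈ -3455.0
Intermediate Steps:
j = -4156 (j = -(-4)*(-1039) = -4*1039 = -4156)
n = 78338/7175 (n = -1160*1/875 - 2510/(-205) = -232/175 - 2510*(-1/205) = -232/175 + 502/41 = 78338/7175 ≈ 10.918)
O = 2802 (O = (-734 - 620) - 1*(-4156) = -1354 + 4156 = 2802)
n/O - 1*3455 = (78338/7175)/2802 - 1*3455 = (78338/7175)*(1/2802) - 3455 = 39169/10052175 - 3455 = -34730225456/10052175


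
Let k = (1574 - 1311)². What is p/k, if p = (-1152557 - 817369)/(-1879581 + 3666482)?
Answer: -1969926/123598155269 ≈ -1.5938e-5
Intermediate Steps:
p = -1969926/1786901 ≈ -1.1024
k = 69169 (k = 263² = 69169)
p/k = -1969926/1786901/69169 = -1969926/1786901*1/69169 = -1969926/123598155269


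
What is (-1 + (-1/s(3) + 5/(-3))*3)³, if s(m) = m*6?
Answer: -50653/216 ≈ -234.50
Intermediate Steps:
s(m) = 6*m
(-1 + (-1/s(3) + 5/(-3))*3)³ = (-1 + (-1/(6*3) + 5/(-3))*3)³ = (-1 + (-1/18 + 5*(-⅓))*3)³ = (-1 + (-1*1/18 - 5/3)*3)³ = (-1 + (-1/18 - 5/3)*3)³ = (-1 - 31/18*3)³ = (-1 - 31/6)³ = (-37/6)³ = -50653/216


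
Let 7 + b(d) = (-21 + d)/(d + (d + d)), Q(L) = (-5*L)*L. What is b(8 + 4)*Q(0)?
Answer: 0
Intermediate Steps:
Q(L) = -5*L**2
b(d) = -7 + (-21 + d)/(3*d) (b(d) = -7 + (-21 + d)/(d + (d + d)) = -7 + (-21 + d)/(d + 2*d) = -7 + (-21 + d)/((3*d)) = -7 + (-21 + d)*(1/(3*d)) = -7 + (-21 + d)/(3*d))
b(8 + 4)*Q(0) = (-20/3 - 7/(8 + 4))*(-5*0**2) = (-20/3 - 7/12)*(-5*0) = (-20/3 - 7*1/12)*0 = (-20/3 - 7/12)*0 = -29/4*0 = 0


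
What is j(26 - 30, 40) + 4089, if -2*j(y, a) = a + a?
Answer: 4049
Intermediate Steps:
j(y, a) = -a (j(y, a) = -(a + a)/2 = -a)
j(26 - 30, 40) + 4089 = -1*40 + 4089 = -40 + 4089 = 4049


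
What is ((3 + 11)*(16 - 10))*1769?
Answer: 148596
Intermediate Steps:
((3 + 11)*(16 - 10))*1769 = (14*6)*1769 = 84*1769 = 148596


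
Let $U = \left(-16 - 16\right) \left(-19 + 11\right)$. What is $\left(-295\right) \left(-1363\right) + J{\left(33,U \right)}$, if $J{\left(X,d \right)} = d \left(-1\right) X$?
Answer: $393637$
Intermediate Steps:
$U = 256$ ($U = \left(-32\right) \left(-8\right) = 256$)
$J{\left(X,d \right)} = - X d$ ($J{\left(X,d \right)} = - d X = - X d$)
$\left(-295\right) \left(-1363\right) + J{\left(33,U \right)} = \left(-295\right) \left(-1363\right) - 33 \cdot 256 = 402085 - 8448 = 393637$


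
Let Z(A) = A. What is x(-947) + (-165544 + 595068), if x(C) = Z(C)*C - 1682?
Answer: 1324651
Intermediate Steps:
x(C) = -1682 + C² (x(C) = C*C - 1682 = C² - 1682 = -1682 + C²)
x(-947) + (-165544 + 595068) = (-1682 + (-947)²) + (-165544 + 595068) = (-1682 + 896809) + 429524 = 895127 + 429524 = 1324651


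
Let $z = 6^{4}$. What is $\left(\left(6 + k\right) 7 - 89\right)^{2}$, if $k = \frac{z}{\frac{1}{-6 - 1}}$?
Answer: $4038729601$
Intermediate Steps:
$z = 1296$
$k = -9072$ ($k = \frac{1296}{\frac{1}{-6 - 1}} = \frac{1296}{\frac{1}{-7}} = \frac{1296}{- \frac{1}{7}} = 1296 \left(-7\right) = -9072$)
$\left(\left(6 + k\right) 7 - 89\right)^{2} = \left(\left(6 - 9072\right) 7 - 89\right)^{2} = \left(\left(-9066\right) 7 - 89\right)^{2} = \left(-63462 - 89\right)^{2} = \left(-63551\right)^{2} = 4038729601$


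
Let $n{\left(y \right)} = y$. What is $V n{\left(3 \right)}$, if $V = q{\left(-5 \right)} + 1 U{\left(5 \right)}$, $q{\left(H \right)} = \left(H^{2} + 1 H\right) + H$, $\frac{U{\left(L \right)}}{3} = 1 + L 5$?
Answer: $279$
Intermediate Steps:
$U{\left(L \right)} = 3 + 15 L$ ($U{\left(L \right)} = 3 \left(1 + L 5\right) = 3 \left(1 + 5 L\right) = 3 + 15 L$)
$q{\left(H \right)} = H^{2} + 2 H$ ($q{\left(H \right)} = \left(H^{2} + H\right) + H = \left(H + H^{2}\right) + H = H^{2} + 2 H$)
$V = 93$ ($V = - 5 \left(2 - 5\right) + 1 \left(3 + 15 \cdot 5\right) = \left(-5\right) \left(-3\right) + 1 \left(3 + 75\right) = 15 + 1 \cdot 78 = 15 + 78 = 93$)
$V n{\left(3 \right)} = 93 \cdot 3 = 279$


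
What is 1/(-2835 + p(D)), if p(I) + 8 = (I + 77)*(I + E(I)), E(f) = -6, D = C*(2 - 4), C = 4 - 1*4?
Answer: -1/3305 ≈ -0.00030257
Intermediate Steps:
C = 0 (C = 4 - 4 = 0)
D = 0 (D = 0*(2 - 4) = 0*(-2) = 0)
p(I) = -8 + (-6 + I)*(77 + I) (p(I) = -8 + (I + 77)*(I - 6) = -8 + (77 + I)*(-6 + I) = -8 + (-6 + I)*(77 + I))
1/(-2835 + p(D)) = 1/(-2835 + (-470 + 0**2 + 71*0)) = 1/(-2835 + (-470 + 0 + 0)) = 1/(-2835 - 470) = 1/(-3305) = -1/3305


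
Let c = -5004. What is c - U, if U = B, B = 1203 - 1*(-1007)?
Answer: -7214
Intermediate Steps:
B = 2210 (B = 1203 + 1007 = 2210)
U = 2210
c - U = -5004 - 1*2210 = -5004 - 2210 = -7214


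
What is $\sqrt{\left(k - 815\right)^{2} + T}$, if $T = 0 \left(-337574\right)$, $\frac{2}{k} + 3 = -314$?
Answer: $\frac{258357}{317} \approx 815.01$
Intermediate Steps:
$k = - \frac{2}{317}$ ($k = \frac{2}{-3 - 314} = \frac{2}{-317} = 2 \left(- \frac{1}{317}\right) = - \frac{2}{317} \approx -0.0063092$)
$T = 0$
$\sqrt{\left(k - 815\right)^{2} + T} = \sqrt{\left(- \frac{2}{317} - 815\right)^{2} + 0} = \sqrt{\left(- \frac{258357}{317}\right)^{2} + 0} = \sqrt{\frac{66748339449}{100489} + 0} = \sqrt{\frac{66748339449}{100489}} = \frac{258357}{317}$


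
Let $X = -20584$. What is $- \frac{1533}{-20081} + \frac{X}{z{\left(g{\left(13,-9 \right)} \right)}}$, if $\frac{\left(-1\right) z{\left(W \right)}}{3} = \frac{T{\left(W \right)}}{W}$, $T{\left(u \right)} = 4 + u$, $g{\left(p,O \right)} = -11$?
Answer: $\frac{4546852537}{421701} \approx 10782.0$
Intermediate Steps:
$z{\left(W \right)} = - \frac{3 \left(4 + W\right)}{W}$ ($z{\left(W \right)} = - 3 \frac{4 + W}{W} = - \frac{3 \left(4 + W\right)}{W}$)
$- \frac{1533}{-20081} + \frac{X}{z{\left(g{\left(13,-9 \right)} \right)}} = - \frac{1533}{-20081} - \frac{20584}{-3 - \frac{12}{-11}} = \left(-1533\right) \left(- \frac{1}{20081}\right) - \frac{20584}{-3 - - \frac{12}{11}} = \frac{1533}{20081} - \frac{20584}{-3 + \frac{12}{11}} = \frac{1533}{20081} - \frac{20584}{- \frac{21}{11}} = \frac{1533}{20081} - - \frac{226424}{21} = \frac{1533}{20081} + \frac{226424}{21} = \frac{4546852537}{421701}$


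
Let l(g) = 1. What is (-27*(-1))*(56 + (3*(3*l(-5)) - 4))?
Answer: 1647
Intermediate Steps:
(-27*(-1))*(56 + (3*(3*l(-5)) - 4)) = (-27*(-1))*(56 + (3*(3*1) - 4)) = 27*(56 + (3*3 - 4)) = 27*(56 + (9 - 4)) = 27*(56 + 5) = 27*61 = 1647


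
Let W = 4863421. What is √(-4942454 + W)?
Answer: I*√79033 ≈ 281.13*I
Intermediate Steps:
√(-4942454 + W) = √(-4942454 + 4863421) = √(-79033) = I*√79033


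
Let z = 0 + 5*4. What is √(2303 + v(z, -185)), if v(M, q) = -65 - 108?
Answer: √2130 ≈ 46.152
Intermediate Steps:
z = 20 (z = 0 + 20 = 20)
v(M, q) = -173
√(2303 + v(z, -185)) = √(2303 - 173) = √2130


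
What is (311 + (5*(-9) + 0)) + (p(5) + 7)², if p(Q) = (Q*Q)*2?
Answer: 3515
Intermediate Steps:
p(Q) = 2*Q² (p(Q) = Q²*2 = 2*Q²)
(311 + (5*(-9) + 0)) + (p(5) + 7)² = (311 + (5*(-9) + 0)) + (2*5² + 7)² = (311 + (-45 + 0)) + (2*25 + 7)² = (311 - 45) + (50 + 7)² = 266 + 57² = 266 + 3249 = 3515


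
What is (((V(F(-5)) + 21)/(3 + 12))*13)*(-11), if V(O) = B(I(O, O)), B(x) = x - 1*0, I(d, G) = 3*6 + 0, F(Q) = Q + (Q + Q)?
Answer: -1859/5 ≈ -371.80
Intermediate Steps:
F(Q) = 3*Q (F(Q) = Q + 2*Q = 3*Q)
I(d, G) = 18 (I(d, G) = 18 + 0 = 18)
B(x) = x (B(x) = x + 0 = x)
V(O) = 18
(((V(F(-5)) + 21)/(3 + 12))*13)*(-11) = (((18 + 21)/(3 + 12))*13)*(-11) = ((39/15)*13)*(-11) = ((39*(1/15))*13)*(-11) = ((13/5)*13)*(-11) = (169/5)*(-11) = -1859/5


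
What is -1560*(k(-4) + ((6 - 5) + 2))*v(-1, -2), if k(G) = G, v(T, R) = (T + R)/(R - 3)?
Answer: 936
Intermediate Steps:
v(T, R) = (R + T)/(-3 + R)
-1560*(k(-4) + ((6 - 5) + 2))*v(-1, -2) = -1560*(-4 + ((6 - 5) + 2))*(-2 - 1)/(-3 - 2) = -1560*(-4 + (1 + 2))*-3/(-5) = -1560*(-4 + 3)*(-⅕*(-3)) = -(-1560)*3/5 = -1560*(-⅗) = 936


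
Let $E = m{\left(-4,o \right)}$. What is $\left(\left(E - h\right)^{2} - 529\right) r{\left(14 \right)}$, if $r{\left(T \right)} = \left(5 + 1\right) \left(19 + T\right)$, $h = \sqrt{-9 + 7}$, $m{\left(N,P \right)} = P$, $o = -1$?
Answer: $-104940 + 396 i \sqrt{2} \approx -1.0494 \cdot 10^{5} + 560.03 i$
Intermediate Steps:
$h = i \sqrt{2}$ ($h = \sqrt{-2} = i \sqrt{2} \approx 1.4142 i$)
$E = -1$
$r{\left(T \right)} = 114 + 6 T$ ($r{\left(T \right)} = 6 \left(19 + T\right) = 114 + 6 T$)
$\left(\left(E - h\right)^{2} - 529\right) r{\left(14 \right)} = \left(\left(-1 - i \sqrt{2}\right)^{2} - 529\right) \left(114 + 6 \cdot 14\right) = \left(\left(-1 - i \sqrt{2}\right)^{2} - 529\right) \left(114 + 84\right) = \left(-529 + \left(-1 - i \sqrt{2}\right)^{2}\right) 198 = -104742 + 198 \left(-1 - i \sqrt{2}\right)^{2}$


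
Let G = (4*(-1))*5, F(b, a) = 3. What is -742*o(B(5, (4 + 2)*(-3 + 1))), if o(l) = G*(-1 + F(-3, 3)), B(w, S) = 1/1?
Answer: 29680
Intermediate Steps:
B(w, S) = 1
G = -20 (G = -4*5 = -20)
o(l) = -40 (o(l) = -20*(-1 + 3) = -20*2 = -40)
-742*o(B(5, (4 + 2)*(-3 + 1))) = -742*(-40) = 29680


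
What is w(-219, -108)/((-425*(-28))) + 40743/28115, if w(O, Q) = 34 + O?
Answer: 19185617/13382740 ≈ 1.4336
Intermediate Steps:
w(-219, -108)/((-425*(-28))) + 40743/28115 = (34 - 219)/((-425*(-28))) + 40743/28115 = -185/11900 + 40743*(1/28115) = -185*1/11900 + 40743/28115 = -37/2380 + 40743/28115 = 19185617/13382740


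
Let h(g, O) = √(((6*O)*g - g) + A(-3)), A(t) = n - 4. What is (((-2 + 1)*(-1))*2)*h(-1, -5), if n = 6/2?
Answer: 2*√30 ≈ 10.954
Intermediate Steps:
n = 3 (n = 6*(½) = 3)
A(t) = -1 (A(t) = 3 - 4 = -1)
h(g, O) = √(-1 - g + 6*O*g) (h(g, O) = √(((6*O)*g - g) - 1) = √((6*O*g - g) - 1) = √((-g + 6*O*g) - 1) = √(-1 - g + 6*O*g))
(((-2 + 1)*(-1))*2)*h(-1, -5) = (((-2 + 1)*(-1))*2)*√(-1 - 1*(-1) + 6*(-5)*(-1)) = (-1*(-1)*2)*√(-1 + 1 + 30) = (1*2)*√30 = 2*√30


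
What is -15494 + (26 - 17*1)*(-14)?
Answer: -15620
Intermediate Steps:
-15494 + (26 - 17*1)*(-14) = -15494 + (26 - 17)*(-14) = -15494 + 9*(-14) = -15494 - 126 = -15620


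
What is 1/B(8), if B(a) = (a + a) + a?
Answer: 1/24 ≈ 0.041667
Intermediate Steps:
B(a) = 3*a (B(a) = 2*a + a = 3*a)
1/B(8) = 1/(3*8) = 1/24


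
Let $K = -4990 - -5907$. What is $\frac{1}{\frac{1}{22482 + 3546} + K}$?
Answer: $\frac{26028}{23867677} \approx 0.0010905$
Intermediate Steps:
$K = 917$ ($K = -4990 + 5907 = 917$)
$\frac{1}{\frac{1}{22482 + 3546} + K} = \frac{1}{\frac{1}{22482 + 3546} + 917} = \frac{1}{\frac{1}{26028} + 917} = \frac{1}{\frac{23867677}{26028}} = \frac{26028}{23867677}$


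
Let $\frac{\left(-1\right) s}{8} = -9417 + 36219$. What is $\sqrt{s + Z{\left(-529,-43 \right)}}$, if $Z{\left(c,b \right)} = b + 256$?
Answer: $i \sqrt{214203} \approx 462.82 i$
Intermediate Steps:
$s = -214416$ ($s = - 8 \left(-9417 + 36219\right) = \left(-8\right) 26802 = -214416$)
$Z{\left(c,b \right)} = 256 + b$
$\sqrt{s + Z{\left(-529,-43 \right)}} = \sqrt{-214416 + \left(256 - 43\right)} = \sqrt{-214416 + 213} = \sqrt{-214203} = i \sqrt{214203}$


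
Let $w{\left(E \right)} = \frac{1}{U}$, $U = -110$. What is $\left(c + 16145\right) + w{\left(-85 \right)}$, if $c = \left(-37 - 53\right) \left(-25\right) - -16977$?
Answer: $\frac{3890919}{110} \approx 35372.0$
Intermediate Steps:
$w{\left(E \right)} = - \frac{1}{110}$ ($w{\left(E \right)} = \frac{1}{-110} = - \frac{1}{110}$)
$c = 19227$ ($c = \left(-90\right) \left(-25\right) + 16977 = 2250 + 16977 = 19227$)
$\left(c + 16145\right) + w{\left(-85 \right)} = \left(19227 + 16145\right) - \frac{1}{110} = 35372 - \frac{1}{110} = \frac{3890919}{110}$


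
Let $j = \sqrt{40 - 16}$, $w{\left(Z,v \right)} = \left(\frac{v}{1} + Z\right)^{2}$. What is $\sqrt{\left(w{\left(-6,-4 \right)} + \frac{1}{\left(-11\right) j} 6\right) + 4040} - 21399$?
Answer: $-21399 + \frac{\sqrt{2003760 - 22 \sqrt{6}}}{22} \approx -21335.0$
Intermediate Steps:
$w{\left(Z,v \right)} = \left(Z + v\right)^{2}$ ($w{\left(Z,v \right)} = \left(v 1 + Z\right)^{2} = \left(v + Z\right)^{2} = \left(Z + v\right)^{2}$)
$j = 2 \sqrt{6}$ ($j = \sqrt{24} = 2 \sqrt{6} \approx 4.899$)
$\sqrt{\left(w{\left(-6,-4 \right)} + \frac{1}{\left(-11\right) j} 6\right) + 4040} - 21399 = \sqrt{\left(\left(-6 - 4\right)^{2} + \frac{1}{\left(-11\right) 2 \sqrt{6}} \cdot 6\right) + 4040} - 21399 = \sqrt{\left(\left(-10\right)^{2} + - \frac{\frac{1}{12} \sqrt{6}}{11} \cdot 6\right) + 4040} - 21399 = \sqrt{\left(100 + - \frac{\sqrt{6}}{132} \cdot 6\right) + 4040} - 21399 = \sqrt{\left(100 - \frac{\sqrt{6}}{22}\right) + 4040} - 21399 = \sqrt{4140 - \frac{\sqrt{6}}{22}} - 21399 = -21399 + \sqrt{4140 - \frac{\sqrt{6}}{22}}$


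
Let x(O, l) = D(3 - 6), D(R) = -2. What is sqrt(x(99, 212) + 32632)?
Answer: sqrt(32630) ≈ 180.64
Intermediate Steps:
x(O, l) = -2
sqrt(x(99, 212) + 32632) = sqrt(-2 + 32632) = sqrt(32630)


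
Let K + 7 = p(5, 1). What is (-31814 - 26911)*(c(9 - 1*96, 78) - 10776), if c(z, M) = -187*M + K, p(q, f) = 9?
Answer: 1489266000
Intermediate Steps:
K = 2 (K = -7 + 9 = 2)
c(z, M) = 2 - 187*M (c(z, M) = -187*M + 2 = 2 - 187*M)
(-31814 - 26911)*(c(9 - 1*96, 78) - 10776) = (-31814 - 26911)*((2 - 187*78) - 10776) = -58725*((2 - 14586) - 10776) = -58725*(-14584 - 10776) = -58725*(-25360) = 1489266000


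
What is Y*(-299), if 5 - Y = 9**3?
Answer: 216476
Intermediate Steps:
Y = -724 (Y = 5 - 1*9**3 = 5 - 1*729 = 5 - 729 = -724)
Y*(-299) = -724*(-299) = 216476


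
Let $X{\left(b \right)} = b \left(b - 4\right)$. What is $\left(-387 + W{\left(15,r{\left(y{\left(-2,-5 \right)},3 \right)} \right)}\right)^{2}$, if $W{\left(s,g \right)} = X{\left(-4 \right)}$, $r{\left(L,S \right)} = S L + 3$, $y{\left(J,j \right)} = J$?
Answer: $126025$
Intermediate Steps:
$X{\left(b \right)} = b \left(-4 + b\right)$
$r{\left(L,S \right)} = 3 + L S$ ($r{\left(L,S \right)} = L S + 3 = 3 + L S$)
$W{\left(s,g \right)} = 32$ ($W{\left(s,g \right)} = - 4 \left(-4 - 4\right) = \left(-4\right) \left(-8\right) = 32$)
$\left(-387 + W{\left(15,r{\left(y{\left(-2,-5 \right)},3 \right)} \right)}\right)^{2} = \left(-387 + 32\right)^{2} = \left(-355\right)^{2} = 126025$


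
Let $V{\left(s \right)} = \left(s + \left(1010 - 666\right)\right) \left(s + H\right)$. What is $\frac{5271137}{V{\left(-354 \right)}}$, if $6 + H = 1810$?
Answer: $- \frac{5271137}{14500} \approx -363.53$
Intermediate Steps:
$H = 1804$ ($H = -6 + 1810 = 1804$)
$V{\left(s \right)} = \left(344 + s\right) \left(1804 + s\right)$ ($V{\left(s \right)} = \left(s + \left(1010 - 666\right)\right) \left(s + 1804\right) = \left(s + 344\right) \left(1804 + s\right) = \left(344 + s\right) \left(1804 + s\right)$)
$\frac{5271137}{V{\left(-354 \right)}} = \frac{5271137}{620576 + \left(-354\right)^{2} + 2148 \left(-354\right)} = \frac{5271137}{620576 + 125316 - 760392} = \frac{5271137}{-14500} = 5271137 \left(- \frac{1}{14500}\right) = - \frac{5271137}{14500}$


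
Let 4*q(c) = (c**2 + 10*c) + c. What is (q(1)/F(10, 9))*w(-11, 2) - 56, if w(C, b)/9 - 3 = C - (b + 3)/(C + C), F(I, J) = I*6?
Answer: -26179/440 ≈ -59.498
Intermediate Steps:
F(I, J) = 6*I
q(c) = c**2/4 + 11*c/4 (q(c) = ((c**2 + 10*c) + c)/4 = (c**2 + 11*c)/4 = c**2/4 + 11*c/4)
w(C, b) = 27 + 9*C - 9*(3 + b)/(2*C) (w(C, b) = 27 + 9*(C - (b + 3)/(C + C)) = 27 + 9*(C - (3 + b)/(2*C)) = 27 + (9*C - 9*(3 + b)/(2*C)) = 27 + 9*C - 9*(3 + b)/(2*C))
(q(1)/F(10, 9))*w(-11, 2) - 56 = (((1/4)*1*(11 + 1))/((6*10)))*((9/2)*(-3 - 1*2 + 2*(-11)*(3 - 11))/(-11)) - 56 = (((1/4)*1*12)/60)*((9/2)*(-1/11)*(-3 - 2 + 2*(-11)*(-8))) - 56 = (3*(1/60))*((9/2)*(-1/11)*(-3 - 2 + 176)) - 56 = ((9/2)*(-1/11)*171)/20 - 56 = (1/20)*(-1539/22) - 56 = -1539/440 - 56 = -26179/440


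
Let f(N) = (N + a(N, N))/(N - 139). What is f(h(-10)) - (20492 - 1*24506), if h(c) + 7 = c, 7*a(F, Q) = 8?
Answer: 1461133/364 ≈ 4014.1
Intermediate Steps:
a(F, Q) = 8/7 (a(F, Q) = (⅐)*8 = 8/7)
h(c) = -7 + c
f(N) = (8/7 + N)/(-139 + N) (f(N) = (N + 8/7)/(N - 139) = (8/7 + N)/(-139 + N))
f(h(-10)) - (20492 - 1*24506) = (8/7 + (-7 - 10))/(-139 + (-7 - 10)) - (20492 - 1*24506) = (8/7 - 17)/(-139 - 17) - (20492 - 24506) = -111/7/(-156) - 1*(-4014) = -1/156*(-111/7) + 4014 = 37/364 + 4014 = 1461133/364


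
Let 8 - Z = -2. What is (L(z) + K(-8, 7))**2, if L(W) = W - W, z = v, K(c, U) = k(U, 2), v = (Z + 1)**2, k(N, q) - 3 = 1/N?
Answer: 484/49 ≈ 9.8775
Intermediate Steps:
k(N, q) = 3 + 1/N
Z = 10 (Z = 8 - 1*(-2) = 8 + 2 = 10)
v = 121 (v = (10 + 1)**2 = 11**2 = 121)
K(c, U) = 3 + 1/U
z = 121
L(W) = 0
(L(z) + K(-8, 7))**2 = (0 + (3 + 1/7))**2 = (0 + 22/7)**2 = (22/7)**2 = 484/49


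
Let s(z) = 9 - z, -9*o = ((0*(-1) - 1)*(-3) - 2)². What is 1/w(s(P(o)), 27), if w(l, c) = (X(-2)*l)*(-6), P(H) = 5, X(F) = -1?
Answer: 1/24 ≈ 0.041667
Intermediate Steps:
o = -⅑ (o = -((0*(-1) - 1)*(-3) - 2)²/9 = -((0 - 1)*(-3) - 2)²/9 = -(-1*(-3) - 2)²/9 = -(3 - 2)²/9 = -⅑*1² = -⅑*1 = -⅑ ≈ -0.11111)
w(l, c) = 6*l (w(l, c) = -l*(-6) = 6*l)
1/w(s(P(o)), 27) = 1/(6*(9 - 1*5)) = 1/(6*(9 - 5)) = 1/(6*4) = 1/24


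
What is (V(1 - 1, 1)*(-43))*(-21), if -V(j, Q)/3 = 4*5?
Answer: -54180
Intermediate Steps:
V(j, Q) = -60 (V(j, Q) = -12*5 = -3*20 = -60)
(V(1 - 1, 1)*(-43))*(-21) = -60*(-43)*(-21) = 2580*(-21) = -54180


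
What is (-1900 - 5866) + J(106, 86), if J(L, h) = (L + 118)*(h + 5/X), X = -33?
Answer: 378314/33 ≈ 11464.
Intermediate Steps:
J(L, h) = (118 + L)*(-5/33 + h) (J(L, h) = (L + 118)*(h + 5/(-33)) = (118 + L)*(h + 5*(-1/33)) = (118 + L)*(h - 5/33) = (118 + L)*(-5/33 + h))
(-1900 - 5866) + J(106, 86) = (-1900 - 5866) + (-590/33 - 5/33*106 + 86*(118 + 106)) = -7766 + (-590/33 - 530/33 + 86*224) = -7766 + (-590/33 - 530/33 + 19264) = -7766 + 634592/33 = 378314/33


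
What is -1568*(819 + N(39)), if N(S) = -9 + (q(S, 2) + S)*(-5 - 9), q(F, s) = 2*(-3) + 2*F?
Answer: 1166592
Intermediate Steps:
q(F, s) = -6 + 2*F
N(S) = 75 - 42*S (N(S) = -9 + ((-6 + 2*S) + S)*(-5 - 9) = -9 + (-6 + 3*S)*(-14) = -9 + (84 - 42*S) = 75 - 42*S)
-1568*(819 + N(39)) = -1568*(819 + (75 - 42*39)) = -1568*(819 + (75 - 1638)) = -1568*(819 - 1563) = -1568*(-744) = 1166592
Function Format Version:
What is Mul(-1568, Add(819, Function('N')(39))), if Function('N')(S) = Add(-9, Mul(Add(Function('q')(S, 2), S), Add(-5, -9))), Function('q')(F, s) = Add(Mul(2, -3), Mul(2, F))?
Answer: 1166592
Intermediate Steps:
Function('q')(F, s) = Add(-6, Mul(2, F))
Function('N')(S) = Add(75, Mul(-42, S)) (Function('N')(S) = Add(-9, Mul(Add(Add(-6, Mul(2, S)), S), Add(-5, -9))) = Add(-9, Mul(Add(-6, Mul(3, S)), -14)) = Add(-9, Add(84, Mul(-42, S))) = Add(75, Mul(-42, S)))
Mul(-1568, Add(819, Function('N')(39))) = Mul(-1568, Add(819, Add(75, Mul(-42, 39)))) = Mul(-1568, Add(819, Add(75, -1638))) = Mul(-1568, Add(819, -1563)) = Mul(-1568, -744) = 1166592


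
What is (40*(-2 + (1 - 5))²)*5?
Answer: 7200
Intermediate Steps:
(40*(-2 + (1 - 5))²)*5 = (40*(-2 - 4)²)*5 = (40*(-6)²)*5 = (40*36)*5 = 1440*5 = 7200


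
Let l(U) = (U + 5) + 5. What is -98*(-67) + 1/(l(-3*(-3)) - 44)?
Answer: 164149/25 ≈ 6566.0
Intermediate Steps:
l(U) = 10 + U (l(U) = (5 + U) + 5 = 10 + U)
-98*(-67) + 1/(l(-3*(-3)) - 44) = -98*(-67) + 1/((10 - 3*(-3)) - 44) = 6566 + 1/((10 + 9) - 44) = 6566 + 1/(19 - 44) = 6566 + 1/(-25) = 6566 - 1/25 = 164149/25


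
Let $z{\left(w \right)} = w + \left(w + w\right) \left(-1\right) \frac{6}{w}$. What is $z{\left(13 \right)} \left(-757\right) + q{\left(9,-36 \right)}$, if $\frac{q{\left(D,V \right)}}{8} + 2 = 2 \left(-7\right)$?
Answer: $-885$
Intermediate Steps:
$q{\left(D,V \right)} = -128$ ($q{\left(D,V \right)} = -16 + 8 \cdot 2 \left(-7\right) = -16 + 8 \left(-14\right) = -16 - 112 = -128$)
$z{\left(w \right)} = -12 + w$ ($z{\left(w \right)} = w + 2 w \left(-1\right) \frac{6}{w} = w + - 2 w \frac{6}{w} = w - 12 = -12 + w$)
$z{\left(13 \right)} \left(-757\right) + q{\left(9,-36 \right)} = \left(-12 + 13\right) \left(-757\right) - 128 = 1 \left(-757\right) - 128 = -757 - 128 = -885$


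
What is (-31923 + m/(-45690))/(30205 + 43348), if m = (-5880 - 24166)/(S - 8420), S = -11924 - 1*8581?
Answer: -21094451059898/48603206393625 ≈ -0.43401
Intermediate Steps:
S = -20505 (S = -11924 - 8581 = -20505)
m = 30046/28925 (m = (-5880 - 24166)/(-20505 - 8420) = -30046/(-28925) = -30046*(-1/28925) = 30046/28925 ≈ 1.0388)
(-31923 + m/(-45690))/(30205 + 43348) = (-31923 + (30046/28925)/(-45690))/(30205 + 43348) = (-31923 + (30046/28925)*(-1/45690))/73553 = (-31923 - 15023/660791625)*(1/73553) = -21094451059898/660791625*1/73553 = -21094451059898/48603206393625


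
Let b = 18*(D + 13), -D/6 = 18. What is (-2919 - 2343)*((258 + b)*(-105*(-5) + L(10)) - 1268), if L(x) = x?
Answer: 4094299056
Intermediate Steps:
D = -108 (D = -6*18 = -108)
b = -1710 (b = 18*(-108 + 13) = 18*(-95) = -1710)
(-2919 - 2343)*((258 + b)*(-105*(-5) + L(10)) - 1268) = (-2919 - 2343)*((258 - 1710)*(-105*(-5) + 10) - 1268) = -5262*(-1452*(525 + 10) - 1268) = -5262*(-1452*535 - 1268) = -5262*(-776820 - 1268) = -5262*(-778088) = 4094299056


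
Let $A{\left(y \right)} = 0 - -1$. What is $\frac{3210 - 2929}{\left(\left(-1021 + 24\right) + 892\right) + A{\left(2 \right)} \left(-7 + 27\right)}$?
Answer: $- \frac{281}{85} \approx -3.3059$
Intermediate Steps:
$A{\left(y \right)} = 1$ ($A{\left(y \right)} = 0 + 1 = 1$)
$\frac{3210 - 2929}{\left(\left(-1021 + 24\right) + 892\right) + A{\left(2 \right)} \left(-7 + 27\right)} = \frac{3210 - 2929}{\left(\left(-1021 + 24\right) + 892\right) + 1 \left(-7 + 27\right)} = \frac{281}{\left(-997 + 892\right) + 1 \cdot 20} = \frac{281}{-105 + 20} = \frac{281}{-85} = 281 \left(- \frac{1}{85}\right) = - \frac{281}{85}$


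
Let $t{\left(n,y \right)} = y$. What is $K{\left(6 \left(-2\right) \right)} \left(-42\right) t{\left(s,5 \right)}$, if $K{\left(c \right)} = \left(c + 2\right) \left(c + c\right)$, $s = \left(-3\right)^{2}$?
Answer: $-50400$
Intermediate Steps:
$s = 9$
$K{\left(c \right)} = 2 c \left(2 + c\right)$ ($K{\left(c \right)} = \left(2 + c\right) 2 c = 2 c \left(2 + c\right)$)
$K{\left(6 \left(-2\right) \right)} \left(-42\right) t{\left(s,5 \right)} = 2 \cdot 6 \left(-2\right) \left(2 + 6 \left(-2\right)\right) \left(-42\right) 5 = 2 \left(-12\right) \left(2 - 12\right) \left(-42\right) 5 = 2 \left(-12\right) \left(-10\right) \left(-42\right) 5 = 240 \left(-42\right) 5 = \left(-10080\right) 5 = -50400$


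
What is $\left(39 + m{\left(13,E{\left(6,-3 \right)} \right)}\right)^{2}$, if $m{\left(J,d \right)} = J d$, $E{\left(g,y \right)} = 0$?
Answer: $1521$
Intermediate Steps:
$\left(39 + m{\left(13,E{\left(6,-3 \right)} \right)}\right)^{2} = \left(39 + 13 \cdot 0\right)^{2} = \left(39 + 0\right)^{2} = 39^{2} = 1521$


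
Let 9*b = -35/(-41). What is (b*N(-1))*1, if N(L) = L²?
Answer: 35/369 ≈ 0.094851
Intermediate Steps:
b = 35/369 (b = (-35/(-41))/9 = (-35*(-1/41))/9 = (⅑)*(35/41) = 35/369 ≈ 0.094851)
(b*N(-1))*1 = ((35/369)*(-1)²)*1 = ((35/369)*1)*1 = (35/369)*1 = 35/369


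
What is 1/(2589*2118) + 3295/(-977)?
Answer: -18068138113/5357381454 ≈ -3.3726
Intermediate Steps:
1/(2589*2118) + 3295/(-977) = (1/2589)*(1/2118) + 3295*(-1/977) = 1/5483502 - 3295/977 = -18068138113/5357381454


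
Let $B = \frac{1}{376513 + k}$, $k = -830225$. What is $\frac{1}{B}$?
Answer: $-453712$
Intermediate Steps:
$B = - \frac{1}{453712}$ ($B = \frac{1}{376513 - 830225} = \frac{1}{-453712} = - \frac{1}{453712} \approx -2.204 \cdot 10^{-6}$)
$\frac{1}{B} = \frac{1}{- \frac{1}{453712}} = -453712$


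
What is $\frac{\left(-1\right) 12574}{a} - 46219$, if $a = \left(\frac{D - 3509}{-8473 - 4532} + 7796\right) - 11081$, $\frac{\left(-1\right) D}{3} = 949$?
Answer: $- \frac{1974084249241}{42715069} \approx -46215.0$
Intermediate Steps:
$D = -2847$ ($D = \left(-3\right) 949 = -2847$)
$a = - \frac{42715069}{13005}$ ($a = \left(\frac{-2847 - 3509}{-8473 - 4532} + 7796\right) - 11081 = \left(- \frac{6356}{-13005} + 7796\right) - 11081 = \left(\left(-6356\right) \left(- \frac{1}{13005}\right) + 7796\right) - 11081 = \left(\frac{6356}{13005} + 7796\right) - 11081 = \frac{101393336}{13005} - 11081 = - \frac{42715069}{13005} \approx -3284.5$)
$\frac{\left(-1\right) 12574}{a} - 46219 = \frac{\left(-1\right) 12574}{- \frac{42715069}{13005}} - 46219 = \left(-12574\right) \left(- \frac{13005}{42715069}\right) - 46219 = \frac{163524870}{42715069} - 46219 = - \frac{1974084249241}{42715069}$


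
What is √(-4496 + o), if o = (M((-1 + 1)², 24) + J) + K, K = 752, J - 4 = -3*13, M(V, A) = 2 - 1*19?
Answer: 2*I*√949 ≈ 61.612*I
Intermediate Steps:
M(V, A) = -17 (M(V, A) = 2 - 19 = -17)
J = -35 (J = 4 - 3*13 = 4 - 39 = -35)
o = 700 (o = (-17 - 35) + 752 = -52 + 752 = 700)
√(-4496 + o) = √(-4496 + 700) = √(-3796) = 2*I*√949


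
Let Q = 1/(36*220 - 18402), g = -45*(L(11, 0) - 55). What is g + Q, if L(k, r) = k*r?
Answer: 25942949/10482 ≈ 2475.0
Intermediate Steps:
g = 2475 (g = -45*(11*0 - 55) = -45*(0 - 55) = -45*(-55) = 2475)
Q = -1/10482 (Q = 1/(7920 - 18402) = 1/(-10482) = -1/10482 ≈ -9.5402e-5)
g + Q = 2475 - 1/10482 = 25942949/10482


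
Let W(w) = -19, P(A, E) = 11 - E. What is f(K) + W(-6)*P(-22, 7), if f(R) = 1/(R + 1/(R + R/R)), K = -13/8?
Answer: -9844/129 ≈ -76.310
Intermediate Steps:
K = -13/8 (K = -13*⅛ = -13/8 ≈ -1.6250)
f(R) = 1/(R + 1/(1 + R)) (f(R) = 1/(R + 1/(R + 1)) = 1/(R + 1/(1 + R)))
f(K) + W(-6)*P(-22, 7) = (1 - 13/8)/(1 - 13/8 + (-13/8)²) - 19*(11 - 1*7) = -5/8/(1 - 13/8 + 169/64) - 19*(11 - 7) = -5/8/(129/64) - 19*4 = (64/129)*(-5/8) - 76 = -40/129 - 76 = -9844/129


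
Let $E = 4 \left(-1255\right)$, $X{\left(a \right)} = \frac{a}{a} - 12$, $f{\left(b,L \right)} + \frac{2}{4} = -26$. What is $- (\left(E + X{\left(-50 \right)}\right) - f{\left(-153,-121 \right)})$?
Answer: $\frac{10009}{2} \approx 5004.5$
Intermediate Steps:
$f{\left(b,L \right)} = - \frac{53}{2}$ ($f{\left(b,L \right)} = - \frac{1}{2} - 26 = - \frac{53}{2}$)
$X{\left(a \right)} = -11$ ($X{\left(a \right)} = 1 - 12 = -11$)
$E = -5020$
$- (\left(E + X{\left(-50 \right)}\right) - f{\left(-153,-121 \right)}) = - (\left(-5020 - 11\right) - - \frac{53}{2}) = - (-5031 + \frac{53}{2}) = \left(-1\right) \left(- \frac{10009}{2}\right) = \frac{10009}{2}$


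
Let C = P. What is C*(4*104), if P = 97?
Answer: 40352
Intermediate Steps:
C = 97
C*(4*104) = 97*(4*104) = 97*416 = 40352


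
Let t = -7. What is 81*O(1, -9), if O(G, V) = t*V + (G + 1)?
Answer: 5265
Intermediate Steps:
O(G, V) = 1 + G - 7*V (O(G, V) = -7*V + (G + 1) = -7*V + (1 + G) = 1 + G - 7*V)
81*O(1, -9) = 81*(1 + 1 - 7*(-9)) = 81*(1 + 1 + 63) = 81*65 = 5265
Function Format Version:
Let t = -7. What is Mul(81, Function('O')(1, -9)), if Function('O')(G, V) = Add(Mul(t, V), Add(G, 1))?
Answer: 5265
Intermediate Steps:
Function('O')(G, V) = Add(1, G, Mul(-7, V)) (Function('O')(G, V) = Add(Mul(-7, V), Add(G, 1)) = Add(Mul(-7, V), Add(1, G)) = Add(1, G, Mul(-7, V)))
Mul(81, Function('O')(1, -9)) = Mul(81, Add(1, 1, Mul(-7, -9))) = Mul(81, Add(1, 1, 63)) = Mul(81, 65) = 5265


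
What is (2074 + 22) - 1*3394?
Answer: -1298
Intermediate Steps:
(2074 + 22) - 1*3394 = 2096 - 3394 = -1298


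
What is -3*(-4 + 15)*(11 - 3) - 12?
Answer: -276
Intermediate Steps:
-3*(-4 + 15)*(11 - 3) - 12 = -33*8 - 12 = -3*88 - 12 = -264 - 12 = -276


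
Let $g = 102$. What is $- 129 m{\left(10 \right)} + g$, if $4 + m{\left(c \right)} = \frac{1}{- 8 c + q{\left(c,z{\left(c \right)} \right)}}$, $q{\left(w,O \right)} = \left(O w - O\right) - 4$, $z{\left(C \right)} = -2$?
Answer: $\frac{21055}{34} \approx 619.26$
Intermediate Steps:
$q{\left(w,O \right)} = -4 - O + O w$ ($q{\left(w,O \right)} = \left(- O + O w\right) - 4 = -4 - O + O w$)
$m{\left(c \right)} = -4 + \frac{1}{-2 - 10 c}$ ($m{\left(c \right)} = -4 + \frac{1}{- 8 c - \left(2 + 2 c\right)} = -4 + \frac{1}{-2 - 10 c}$)
$- 129 m{\left(10 \right)} + g = - 129 \frac{-9 - 400}{2 \left(1 + 5 \cdot 10\right)} + 102 = - 129 \frac{-9 - 400}{2 \left(1 + 50\right)} + 102 = - 129 \cdot \frac{1}{2} \cdot \frac{1}{51} \left(-409\right) + 102 = \left(-129\right) \left(- \frac{409}{102}\right) + 102 = \frac{17587}{34} + 102 = \frac{21055}{34}$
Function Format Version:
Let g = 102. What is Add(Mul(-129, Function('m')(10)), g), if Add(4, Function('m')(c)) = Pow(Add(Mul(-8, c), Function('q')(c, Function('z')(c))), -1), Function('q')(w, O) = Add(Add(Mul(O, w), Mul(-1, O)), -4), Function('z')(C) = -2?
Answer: Rational(21055, 34) ≈ 619.26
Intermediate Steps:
Function('q')(w, O) = Add(-4, Mul(-1, O), Mul(O, w)) (Function('q')(w, O) = Add(Add(Mul(-1, O), Mul(O, w)), -4) = Add(-4, Mul(-1, O), Mul(O, w)))
Function('m')(c) = Add(-4, Pow(Add(-2, Mul(-10, c)), -1)) (Function('m')(c) = Add(-4, Pow(Add(Mul(-8, c), Add(-4, Mul(-1, -2), Mul(-2, c))), -1)) = Add(-4, Pow(Add(Mul(-8, c), Add(-4, 2, Mul(-2, c))), -1)) = Add(-4, Pow(Add(Mul(-8, c), Add(-2, Mul(-2, c))), -1)) = Add(-4, Pow(Add(-2, Mul(-10, c)), -1)))
Add(Mul(-129, Function('m')(10)), g) = Add(Mul(-129, Mul(Rational(1, 2), Pow(Add(1, Mul(5, 10)), -1), Add(-9, Mul(-40, 10)))), 102) = Add(Mul(-129, Mul(Rational(1, 2), Pow(Add(1, 50), -1), Add(-9, -400))), 102) = Add(Mul(-129, Mul(Rational(1, 2), Pow(51, -1), -409)), 102) = Add(Mul(-129, Mul(Rational(1, 2), Rational(1, 51), -409)), 102) = Add(Mul(-129, Rational(-409, 102)), 102) = Add(Rational(17587, 34), 102) = Rational(21055, 34)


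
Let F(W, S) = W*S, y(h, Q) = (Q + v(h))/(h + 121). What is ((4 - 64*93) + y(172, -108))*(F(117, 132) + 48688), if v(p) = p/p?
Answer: -111773802972/293 ≈ -3.8148e+8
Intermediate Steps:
v(p) = 1
y(h, Q) = (1 + Q)/(121 + h) (y(h, Q) = (Q + 1)/(h + 121) = (1 + Q)/(121 + h))
F(W, S) = S*W
((4 - 64*93) + y(172, -108))*(F(117, 132) + 48688) = ((4 - 64*93) + (1 - 108)/(121 + 172))*(132*117 + 48688) = ((4 - 5952) - 107/293)*(15444 + 48688) = (-5948 + (1/293)*(-107))*64132 = (-5948 - 107/293)*64132 = -1742871/293*64132 = -111773802972/293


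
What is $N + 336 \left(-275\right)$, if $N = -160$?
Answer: $-92560$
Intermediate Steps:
$N + 336 \left(-275\right) = -160 + 336 \left(-275\right) = -160 - 92400 = -92560$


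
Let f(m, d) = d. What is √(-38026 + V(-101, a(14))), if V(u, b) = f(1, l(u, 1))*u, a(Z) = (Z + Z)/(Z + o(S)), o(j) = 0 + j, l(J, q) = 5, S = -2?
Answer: I*√38531 ≈ 196.29*I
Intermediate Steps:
o(j) = j
a(Z) = 2*Z/(-2 + Z) (a(Z) = (Z + Z)/(Z - 2) = (2*Z)/(-2 + Z) = 2*Z/(-2 + Z))
V(u, b) = 5*u
√(-38026 + V(-101, a(14))) = √(-38026 + 5*(-101)) = √(-38026 - 505) = √(-38531) = I*√38531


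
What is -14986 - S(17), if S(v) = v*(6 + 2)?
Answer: -15122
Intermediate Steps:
S(v) = 8*v (S(v) = v*8 = 8*v)
-14986 - S(17) = -14986 - 8*17 = -14986 - 1*136 = -14986 - 136 = -15122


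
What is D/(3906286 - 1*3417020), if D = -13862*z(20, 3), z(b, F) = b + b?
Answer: -277240/244633 ≈ -1.1333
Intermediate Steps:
z(b, F) = 2*b
D = -554480 (D = -27724*20 = -13862*40 = -554480)
D/(3906286 - 1*3417020) = -554480/(3906286 - 1*3417020) = -554480/(3906286 - 3417020) = -554480/489266 = -554480*1/489266 = -277240/244633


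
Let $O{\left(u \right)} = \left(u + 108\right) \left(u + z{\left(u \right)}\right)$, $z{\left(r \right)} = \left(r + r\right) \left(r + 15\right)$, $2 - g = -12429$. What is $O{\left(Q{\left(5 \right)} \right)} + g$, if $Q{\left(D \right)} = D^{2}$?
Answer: $281756$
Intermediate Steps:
$g = 12431$ ($g = 2 - -12429 = 2 + 12429 = 12431$)
$z{\left(r \right)} = 2 r \left(15 + r\right)$
$O{\left(u \right)} = \left(108 + u\right) \left(u + 2 u \left(15 + u\right)\right)$ ($O{\left(u \right)} = \left(u + 108\right) \left(u + 2 u \left(15 + u\right)\right) = \left(108 + u\right) \left(u + 2 u \left(15 + u\right)\right)$)
$O{\left(Q{\left(5 \right)} \right)} + g = 5^{2} \left(3348 + 2 \left(5^{2}\right)^{2} + 247 \cdot 5^{2}\right) + 12431 = 25 \left(3348 + 2 \cdot 25^{2} + 247 \cdot 25\right) + 12431 = 25 \left(3348 + 2 \cdot 625 + 6175\right) + 12431 = 25 \left(3348 + 1250 + 6175\right) + 12431 = 25 \cdot 10773 + 12431 = 269325 + 12431 = 281756$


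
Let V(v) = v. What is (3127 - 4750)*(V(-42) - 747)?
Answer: 1280547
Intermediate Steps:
(3127 - 4750)*(V(-42) - 747) = (3127 - 4750)*(-42 - 747) = -1623*(-789) = 1280547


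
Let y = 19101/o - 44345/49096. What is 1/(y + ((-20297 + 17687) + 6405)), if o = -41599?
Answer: 120137912/455759700137 ≈ 0.00026360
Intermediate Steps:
y = -163675903/120137912 (y = 19101/(-41599) - 44345/49096 = 19101*(-1/41599) - 44345*1/49096 = -19101/41599 - 44345/49096 = -163675903/120137912 ≈ -1.3624)
1/(y + ((-20297 + 17687) + 6405)) = 1/(-163675903/120137912 + ((-20297 + 17687) + 6405)) = 1/(-163675903/120137912 + (-2610 + 6405)) = 1/(-163675903/120137912 + 3795) = 1/(455759700137/120137912) = 120137912/455759700137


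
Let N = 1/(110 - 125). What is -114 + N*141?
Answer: -617/5 ≈ -123.40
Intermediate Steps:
N = -1/15 (N = 1/(-15) = -1/15 ≈ -0.066667)
-114 + N*141 = -114 - 1/15*141 = -114 - 47/5 = -617/5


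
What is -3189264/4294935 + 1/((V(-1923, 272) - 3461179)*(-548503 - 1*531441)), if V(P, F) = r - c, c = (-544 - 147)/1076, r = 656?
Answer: -356240372806875919757/479743679288340812430 ≈ -0.74256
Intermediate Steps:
c = -691/1076 (c = -691*1/1076 = -691/1076 ≈ -0.64219)
V(P, F) = 706547/1076 (V(P, F) = 656 - 1*(-691/1076) = 656 + 691/1076 = 706547/1076)
-3189264/4294935 + 1/((V(-1923, 272) - 3461179)*(-548503 - 1*531441)) = -3189264/4294935 + 1/((706547/1076 - 3461179)*(-548503 - 1*531441)) = -3189264*1/4294935 + 1/((-3723522057/1076)*(-548503 - 531441)) = -1063088/1431645 - 1076/3723522057/(-1079944) = -1063088/1431645 - 1076/3723522057*(-1/1079944) = -1063088/1431645 + 269/1005298826081202 = -356240372806875919757/479743679288340812430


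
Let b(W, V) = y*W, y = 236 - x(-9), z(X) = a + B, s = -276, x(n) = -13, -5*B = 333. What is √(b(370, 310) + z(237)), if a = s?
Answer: 3*√254965/5 ≈ 302.96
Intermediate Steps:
B = -333/5 (B = -⅕*333 = -333/5 ≈ -66.600)
a = -276
z(X) = -1713/5 (z(X) = -276 - 333/5 = -1713/5)
y = 249 (y = 236 - 1*(-13) = 236 + 13 = 249)
b(W, V) = 249*W
√(b(370, 310) + z(237)) = √(249*370 - 1713/5) = √(92130 - 1713/5) = √(458937/5) = 3*√254965/5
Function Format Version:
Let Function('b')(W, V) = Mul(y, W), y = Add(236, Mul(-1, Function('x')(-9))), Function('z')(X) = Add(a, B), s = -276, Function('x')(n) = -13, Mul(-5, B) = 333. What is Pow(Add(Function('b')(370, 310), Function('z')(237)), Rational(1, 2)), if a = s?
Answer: Mul(Rational(3, 5), Pow(254965, Rational(1, 2))) ≈ 302.96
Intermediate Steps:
B = Rational(-333, 5) (B = Mul(Rational(-1, 5), 333) = Rational(-333, 5) ≈ -66.600)
a = -276
Function('z')(X) = Rational(-1713, 5) (Function('z')(X) = Add(-276, Rational(-333, 5)) = Rational(-1713, 5))
y = 249 (y = Add(236, Mul(-1, -13)) = Add(236, 13) = 249)
Function('b')(W, V) = Mul(249, W)
Pow(Add(Function('b')(370, 310), Function('z')(237)), Rational(1, 2)) = Pow(Add(Mul(249, 370), Rational(-1713, 5)), Rational(1, 2)) = Pow(Add(92130, Rational(-1713, 5)), Rational(1, 2)) = Pow(Rational(458937, 5), Rational(1, 2)) = Mul(Rational(3, 5), Pow(254965, Rational(1, 2)))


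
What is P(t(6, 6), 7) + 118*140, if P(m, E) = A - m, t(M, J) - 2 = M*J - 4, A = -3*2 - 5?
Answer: 16475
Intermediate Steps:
A = -11 (A = -6 - 5 = -11)
t(M, J) = -2 + J*M (t(M, J) = 2 + (M*J - 4) = 2 + (J*M - 4) = 2 + (-4 + J*M) = -2 + J*M)
P(m, E) = -11 - m
P(t(6, 6), 7) + 118*140 = (-11 - (-2 + 6*6)) + 118*140 = (-11 - (-2 + 36)) + 16520 = (-11 - 1*34) + 16520 = (-11 - 34) + 16520 = -45 + 16520 = 16475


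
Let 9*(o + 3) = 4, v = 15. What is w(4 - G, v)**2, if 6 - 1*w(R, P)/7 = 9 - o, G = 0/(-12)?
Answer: 122500/81 ≈ 1512.3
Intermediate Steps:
o = -23/9 (o = -3 + (1/9)*4 = -3 + 4/9 = -23/9 ≈ -2.5556)
G = 0 (G = 0*(-1/12) = 0)
w(R, P) = -350/9 (w(R, P) = 42 - 7*(9 - 1*(-23/9)) = 42 - 7*(9 + 23/9) = 42 - 7*104/9 = 42 - 728/9 = -350/9)
w(4 - G, v)**2 = (-350/9)**2 = 122500/81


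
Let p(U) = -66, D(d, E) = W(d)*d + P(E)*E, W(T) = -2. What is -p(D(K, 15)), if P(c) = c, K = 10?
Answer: 66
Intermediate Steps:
D(d, E) = E² - 2*d (D(d, E) = -2*d + E*E = -2*d + E² = E² - 2*d)
-p(D(K, 15)) = -1*(-66) = 66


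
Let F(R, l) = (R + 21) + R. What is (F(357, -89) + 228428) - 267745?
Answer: -38582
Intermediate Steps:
F(R, l) = 21 + 2*R (F(R, l) = (21 + R) + R = 21 + 2*R)
(F(357, -89) + 228428) - 267745 = ((21 + 2*357) + 228428) - 267745 = ((21 + 714) + 228428) - 267745 = (735 + 228428) - 267745 = 229163 - 267745 = -38582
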